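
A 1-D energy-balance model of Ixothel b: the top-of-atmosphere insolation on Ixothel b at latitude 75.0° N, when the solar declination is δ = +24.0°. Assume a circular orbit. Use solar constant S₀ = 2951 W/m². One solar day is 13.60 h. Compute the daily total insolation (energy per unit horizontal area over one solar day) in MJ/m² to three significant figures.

56.8 MJ/m²

cos H₀ = −tan(+75.0°) tan(+24.000°) = -1.6616 ≤ −1 ⇒ polar day, H₀ = π.
Bracket: H₀ sin φ sin δ + cos φ cos δ sin H₀ = 3.1416×0.96593×0.40674 + 0.25882×0.91355×0.00000 = 1.234279 + 0.000000 = 1.234279.
Q̄ = (S₀/π) × [bracket] = (2951/π) × 1.234279 = 1159.4 W/m².
Daily total = Q̄ × 13.60 h × 3600 s/h = 1159.4 × 13.60 × 3600 / 10⁶ = 56.76 MJ/m².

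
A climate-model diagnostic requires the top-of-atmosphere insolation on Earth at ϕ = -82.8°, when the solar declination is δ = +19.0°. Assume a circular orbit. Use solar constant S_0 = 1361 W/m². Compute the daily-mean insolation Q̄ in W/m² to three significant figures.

Q̄ ≈ 0.00 W/m²

cos h₀ = −tan(-82.8°) tan(+19.000°) = 2.7256 ≥ 1 ⇒ polar night, h₀ = 0 and Q̄ = 0.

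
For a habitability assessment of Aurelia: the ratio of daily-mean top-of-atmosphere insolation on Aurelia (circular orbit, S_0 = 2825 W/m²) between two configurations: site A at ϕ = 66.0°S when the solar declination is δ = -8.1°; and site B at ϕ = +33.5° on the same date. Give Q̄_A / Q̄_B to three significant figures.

Q̄_A / Q̄_B ≈ 0.885

— Configuration A (ϕ=-66.0°):
cos h₀ = −tan(-66.0°) tan(-8.100°) = -0.3197, h₀ = 1.8962 rad.
Bracket: h₀ sin ϕ sin δ + cos ϕ cos δ sin h₀ = 1.8962×-0.91355×-0.14090 + 0.40674×0.99002×0.94753 = 0.244077 + 0.381552 = 0.625629.
Q̄ = (S_0/π) × [bracket] = (2825/π) × 0.625629 = 562.58 W/m².
— Configuration B (ϕ=+33.5°):
cos h₀ = −tan(+33.5°) tan(-8.100°) = 0.0942, h₀ = 1.4765 rad.
Bracket: h₀ sin ϕ sin δ + cos ϕ cos δ sin h₀ = 1.4765×0.55194×-0.14090 + 0.83389×0.99002×0.99555 = -0.114825 + 0.821894 = 0.707069.
Q̄ = (S_0/π) × [bracket] = (2825/π) × 0.707069 = 635.81 W/m².
Ratio Q̄_A / Q̄_B = 562.58 / 635.81 = 0.8848.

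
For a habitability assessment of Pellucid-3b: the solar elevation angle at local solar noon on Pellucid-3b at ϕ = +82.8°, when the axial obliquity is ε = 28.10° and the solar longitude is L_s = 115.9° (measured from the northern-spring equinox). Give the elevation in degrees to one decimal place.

32.3°

Solar declination: sin δ = sin ε · sin L_s = sin 28.10° × sin 115.9° = 0.42370, so δ = +25.069°.
At local noon the hour angle is zero, so the zenith angle equals |ϕ − δ| = |+82.8° − (+25.069°)| = 57.731°.
Elevation = 90° − 57.731° = 32.3°.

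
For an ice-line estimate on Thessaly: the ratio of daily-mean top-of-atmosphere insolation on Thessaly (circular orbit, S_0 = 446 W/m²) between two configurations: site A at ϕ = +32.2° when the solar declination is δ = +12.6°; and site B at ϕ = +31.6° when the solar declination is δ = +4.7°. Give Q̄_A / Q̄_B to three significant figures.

Q̄_A / Q̄_B ≈ 1.11

— Configuration A (ϕ=+32.2°):
cos h₀ = −tan(+32.2°) tan(+12.600°) = -0.1408, h₀ = 1.7120 rad.
Bracket: h₀ sin ϕ sin δ + cos ϕ cos δ sin h₀ = 1.7120×0.53288×0.21814 + 0.84619×0.97592×0.99004 = 0.199007 + 0.817589 = 1.016596.
Q̄ = (S_0/π) × [bracket] = (446/π) × 1.016596 = 144.32 W/m².
— Configuration B (ϕ=+31.6°):
cos h₀ = −tan(+31.6°) tan(+4.700°) = -0.0506, h₀ = 1.6214 rad.
Bracket: h₀ sin ϕ sin δ + cos ϕ cos δ sin h₀ = 1.6214×0.52399×0.08194 + 0.85173×0.99664×0.99872 = 0.069616 + 0.847782 = 0.917398.
Q̄ = (S_0/π) × [bracket] = (446/π) × 0.917398 = 130.24 W/m².
Ratio Q̄_A / Q̄_B = 144.32 / 130.24 = 1.108.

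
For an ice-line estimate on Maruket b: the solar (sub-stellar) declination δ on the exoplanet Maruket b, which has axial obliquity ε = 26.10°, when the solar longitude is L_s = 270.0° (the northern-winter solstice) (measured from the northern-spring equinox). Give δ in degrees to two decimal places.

sin δ = sin ε · sin L_s = sin 26.10° × sin 270.0° = -0.439939.
δ = arcsin(-0.439939) = -26.10°.

δ = -26.10°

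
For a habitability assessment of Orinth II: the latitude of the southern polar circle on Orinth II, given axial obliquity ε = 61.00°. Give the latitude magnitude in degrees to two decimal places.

29.00°

The polar circle is the lowest latitude that experiences at least one full rotation of continuous darkness at the northern-summer solstice; it lies at |ϕ| = 90° − ε = 90° − 61.00° = 29.00°.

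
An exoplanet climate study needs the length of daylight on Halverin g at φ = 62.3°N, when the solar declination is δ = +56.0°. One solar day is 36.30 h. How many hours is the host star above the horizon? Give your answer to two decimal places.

Sunrise equation: cos H₀ = −tan φ · tan δ = -2.8239 ≤ −1, so the host star never sets (polar day) and H₀ = π.
Daylight = 2H₀/(2π) × 36.30 h = (3.1416/π) × 36.30 = 36.30 h.

36.30 h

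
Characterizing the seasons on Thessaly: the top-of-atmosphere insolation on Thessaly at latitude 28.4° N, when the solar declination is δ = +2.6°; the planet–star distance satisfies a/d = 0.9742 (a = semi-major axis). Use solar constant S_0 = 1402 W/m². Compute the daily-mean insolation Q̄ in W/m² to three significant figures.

cos h₀ = −tan(+28.4°) tan(+2.600°) = -0.0246, h₀ = 1.5954 rad.
Bracket: h₀ sin ϕ sin δ + cos ϕ cos δ sin h₀ = 1.5954×0.47562×0.04536 + 0.87965×0.99897×0.99970 = 0.034419 + 0.878480 = 0.912899.
Inverse-square distance factor (a/d)² = 0.9742² = 0.949066.
Q̄ = (S_0/π) × 0.949066 × [bracket] = (1402/π) × 0.949066 × 0.912899 = 386.6 W/m².

Q̄ ≈ 387 W/m²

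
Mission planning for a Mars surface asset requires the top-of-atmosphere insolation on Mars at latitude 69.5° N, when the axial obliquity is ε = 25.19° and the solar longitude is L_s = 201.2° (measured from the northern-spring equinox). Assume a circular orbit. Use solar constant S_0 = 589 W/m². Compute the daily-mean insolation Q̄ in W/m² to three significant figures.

Q̄ ≈ 28.1 W/m²

Solar declination: sin δ = sin ε · sin L_s = sin 25.19° × sin 201.2° = -0.15392, so δ = -8.854°.
cos h₀ = −tan(+69.5°) tan(-8.854°) = 0.4166, h₀ = 1.1411 rad.
Bracket: h₀ sin ϕ sin δ + cos ϕ cos δ sin h₀ = 1.1411×0.93667×-0.15392 + 0.35021×0.98808×0.90908 = -0.164515 + 0.314574 = 0.150059.
Q̄ = (S_0/π) × [bracket] = (589/π) × 0.150059 = 28.13 W/m².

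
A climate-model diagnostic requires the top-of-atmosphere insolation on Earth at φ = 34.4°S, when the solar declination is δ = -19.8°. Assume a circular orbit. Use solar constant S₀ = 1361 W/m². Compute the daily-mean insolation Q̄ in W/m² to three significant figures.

Q̄ ≈ 477 W/m²

cos H₀ = −tan(-34.4°) tan(-19.800°) = -0.2465, H₀ = 1.8199 rad.
Bracket: H₀ sin φ sin δ + cos φ cos δ sin H₀ = 1.8199×-0.56497×-0.33874 + 0.82511×0.94088×0.96914 = 0.348289 + 0.752372 = 1.100661.
Q̄ = (S₀/π) × [bracket] = (1361/π) × 1.100661 = 476.8 W/m².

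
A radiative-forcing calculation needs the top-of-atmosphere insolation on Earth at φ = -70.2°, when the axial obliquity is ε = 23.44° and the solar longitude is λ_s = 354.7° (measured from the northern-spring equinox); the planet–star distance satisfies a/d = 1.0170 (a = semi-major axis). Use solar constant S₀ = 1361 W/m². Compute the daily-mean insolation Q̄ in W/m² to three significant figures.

Q̄ ≈ 177 W/m²

Solar declination: sin δ = sin ε · sin λ_s = sin 23.44° × sin 354.7° = -0.03674, so δ = -2.106°.
cos H₀ = −tan(-70.2°) tan(-2.106°) = -0.1021, H₀ = 1.6731 rad.
Bracket: H₀ sin φ sin δ + cos φ cos δ sin H₀ = 1.6731×-0.94088×-0.03674 + 0.33874×0.99932×0.99477 = 0.057836 + 0.336739 = 0.394575.
Inverse-square distance factor (a/d)² = 1.0170² = 1.034289.
Q̄ = (S₀/π) × 1.034289 × [bracket] = (1361/π) × 1.034289 × 0.394575 = 176.8 W/m².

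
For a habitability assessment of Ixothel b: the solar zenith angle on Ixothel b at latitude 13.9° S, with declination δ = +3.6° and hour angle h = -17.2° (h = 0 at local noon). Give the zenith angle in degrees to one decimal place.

cos θ_z = sin ϕ sin δ + cos ϕ cos δ cos h = -0.015084 + 0.925475 = 0.910391.
θ_z = arccos(0.910391) = 24.4°.

θ_z = 24.4°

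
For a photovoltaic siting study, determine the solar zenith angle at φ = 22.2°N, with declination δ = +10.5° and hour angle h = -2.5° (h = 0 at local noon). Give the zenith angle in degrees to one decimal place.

cos θ_z = sin φ sin δ + cos φ cos δ cos h = 0.068856 + 0.909500 = 0.978356.
θ_z = arccos(0.978356) = 11.9°.

θ_z = 11.9°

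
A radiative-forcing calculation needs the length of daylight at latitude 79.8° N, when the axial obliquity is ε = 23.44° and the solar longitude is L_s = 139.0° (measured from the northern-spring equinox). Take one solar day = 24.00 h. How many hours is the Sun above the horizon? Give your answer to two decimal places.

24.00 h

Solar declination: sin δ = sin ε · sin L_s = sin 23.44° × sin 139.0° = 0.26097, so δ = +15.128°.
Sunrise equation: cos h₀ = −tan ϕ · tan δ = -1.5025 ≤ −1, so the Sun never sets (polar day) and h₀ = π.
Daylight = 2h₀/(2π) × 24.00 h = (3.1416/π) × 24.00 = 24.00 h.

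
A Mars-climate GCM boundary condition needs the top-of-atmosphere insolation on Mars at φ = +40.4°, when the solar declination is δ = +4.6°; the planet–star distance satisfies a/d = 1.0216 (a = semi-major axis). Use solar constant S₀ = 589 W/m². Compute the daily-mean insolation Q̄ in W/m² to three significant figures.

cos H₀ = −tan(+40.4°) tan(+4.600°) = -0.0685, H₀ = 1.6393 rad.
Bracket: H₀ sin φ sin δ + cos φ cos δ sin H₀ = 1.6393×0.64812×0.08020 + 0.76154×0.99678×0.99765 = 0.085210 + 0.757304 = 0.842514.
Inverse-square distance factor (a/d)² = 1.0216² = 1.043667.
Q̄ = (S₀/π) × 1.043667 × [bracket] = (589/π) × 1.043667 × 0.842514 = 164.9 W/m².

Q̄ ≈ 165 W/m²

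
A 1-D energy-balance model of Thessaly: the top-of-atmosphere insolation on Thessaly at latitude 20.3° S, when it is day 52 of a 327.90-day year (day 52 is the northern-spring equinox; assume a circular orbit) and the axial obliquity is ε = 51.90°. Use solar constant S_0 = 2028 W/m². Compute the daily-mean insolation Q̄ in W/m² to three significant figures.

Q̄ ≈ 605 W/m²

Solar longitude: L_s = 360° × (52 − 52)/327.90 = 0.000°.
sin δ = sin 51.90° × sin 0.000° = 0.00000, so δ = +0.000°.
cos h₀ = −tan(-20.3°) tan(+0.000°) = 0.0000, h₀ = 1.5708 rad.
Bracket: h₀ sin ϕ sin δ + cos ϕ cos δ sin h₀ = 1.5708×-0.34694×0.00000 + 0.93789×1.00000×1.00000 = -0.000000 + 0.937890 = 0.937890.
Q̄ = (S_0/π) × [bracket] = (2028/π) × 0.937890 = 605.4 W/m².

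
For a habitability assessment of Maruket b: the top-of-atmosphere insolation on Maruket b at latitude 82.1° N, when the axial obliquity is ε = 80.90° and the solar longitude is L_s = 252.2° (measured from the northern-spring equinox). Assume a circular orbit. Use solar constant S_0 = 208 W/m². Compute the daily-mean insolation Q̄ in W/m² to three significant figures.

Solar declination: sin δ = sin ε · sin L_s = sin 80.90° × sin 252.2° = -0.94015, so δ = -70.076°.
cos h₀ = −tan(+82.1°) tan(-70.076°) = 19.8821 ≥ 1 ⇒ polar night, h₀ = 0 and Q̄ = 0.

Q̄ ≈ 0.00 W/m²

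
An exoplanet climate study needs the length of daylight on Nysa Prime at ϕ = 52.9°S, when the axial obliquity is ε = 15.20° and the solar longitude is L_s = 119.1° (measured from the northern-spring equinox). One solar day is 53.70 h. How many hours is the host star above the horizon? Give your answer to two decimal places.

Solar declination: sin δ = sin ε · sin L_s = sin 15.20° × sin 119.1° = 0.22909, so δ = +13.244°.
cos h₀ = −tan ϕ · tan δ = −tan(-52.9°) × tan(+13.244°) = 0.3112, so h₀ = 1.2543 rad = 71.87°.
Daylight = 2h₀/(2π) × 53.70 h = (1.2543/π) × 53.70 = 21.44 h.

21.44 h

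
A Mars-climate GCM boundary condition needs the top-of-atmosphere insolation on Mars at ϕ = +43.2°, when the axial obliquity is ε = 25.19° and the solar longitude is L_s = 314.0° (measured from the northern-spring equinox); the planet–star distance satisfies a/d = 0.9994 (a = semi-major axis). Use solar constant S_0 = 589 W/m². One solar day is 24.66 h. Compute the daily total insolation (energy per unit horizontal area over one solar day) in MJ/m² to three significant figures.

Solar declination: sin δ = sin ε · sin L_s = sin 25.19° × sin 314.0° = -0.30617, so δ = -17.828°.
cos h₀ = −tan(+43.2°) tan(-17.828°) = 0.3020, h₀ = 1.2640 rad.
Bracket: h₀ sin ϕ sin δ + cos ϕ cos δ sin h₀ = 1.2640×0.68455×-0.30617 + 0.72897×0.95198×0.95330 = -0.264920 + 0.661557 = 0.396637.
Inverse-square distance factor (a/d)² = 0.9994² = 0.998800.
Q̄ = (S_0/π) × 0.998800 × [bracket] = (589/π) × 0.998800 × 0.396637 = 74.274 W/m².
Daily total = Q̄ × 24.66 h × 3600 s/h = 74.274 × 24.66 × 3600 / 10⁶ = 6.594 MJ/m².

6.59 MJ/m²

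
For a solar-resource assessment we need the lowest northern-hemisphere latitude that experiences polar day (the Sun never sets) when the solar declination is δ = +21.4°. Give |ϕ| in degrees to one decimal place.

|ϕ| = 68.6°

Polar day requires cos h₀ = −tan ϕ tan δ ≤ −1, i.e. tan ϕ tan δ ≥ 1.
The boundary is |tan ϕ| · |tan δ| = 1, so |ϕ| = 90° − |δ| = 90° − 21.4° = 68.6° in the northern hemisphere.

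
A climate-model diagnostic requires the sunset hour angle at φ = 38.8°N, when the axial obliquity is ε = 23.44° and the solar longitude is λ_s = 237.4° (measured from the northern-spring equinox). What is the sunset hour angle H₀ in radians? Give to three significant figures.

Solar declination: sin δ = sin ε · sin λ_s = sin 23.44° × sin 237.4° = -0.33512, so δ = -19.580°.
cos H₀ = −tan φ · tan δ = −tan(+38.8°) × tan(-19.580°) = 0.2860, so H₀ = 1.2808 rad = 73.38°.

H₀ = 1.28 rad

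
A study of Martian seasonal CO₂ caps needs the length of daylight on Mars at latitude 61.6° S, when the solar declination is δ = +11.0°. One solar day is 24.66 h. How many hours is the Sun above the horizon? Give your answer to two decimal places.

9.44 h

cos H₀ = −tan φ · tan δ = −tan(-61.6°) × tan(+11.000°) = 0.3595, so H₀ = 1.2031 rad = 68.93°.
Daylight = 2H₀/(2π) × 24.66 h = (1.2031/π) × 24.66 = 9.44 h.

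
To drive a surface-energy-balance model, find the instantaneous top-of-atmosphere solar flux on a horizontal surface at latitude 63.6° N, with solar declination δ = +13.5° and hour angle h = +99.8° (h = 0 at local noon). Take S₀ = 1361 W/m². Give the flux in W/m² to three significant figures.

cos θ_z = sin φ sin δ + cos φ cos δ cos h = 0.209100 + -0.073590 = 0.135510.
Flux = S₀ · cos θ_z = 1361 × 0.135510 = 184.4 W/m².

184 W/m²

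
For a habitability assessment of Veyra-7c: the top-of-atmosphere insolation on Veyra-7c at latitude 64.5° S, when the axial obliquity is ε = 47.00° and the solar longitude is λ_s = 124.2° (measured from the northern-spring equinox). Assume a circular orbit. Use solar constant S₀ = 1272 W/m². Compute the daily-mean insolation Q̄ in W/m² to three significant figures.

Solar declination: sin δ = sin ε · sin λ_s = sin 47.00° × sin 124.2° = 0.60489, so δ = +37.221°.
cos H₀ = −tan(-64.5°) tan(+37.221°) = 1.5926 ≥ 1 ⇒ polar night, H₀ = 0 and Q̄ = 0.

Q̄ ≈ 0.00 W/m²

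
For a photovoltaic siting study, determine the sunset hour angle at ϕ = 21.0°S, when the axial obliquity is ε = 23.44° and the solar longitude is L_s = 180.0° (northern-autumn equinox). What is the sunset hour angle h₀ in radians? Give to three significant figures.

Solar declination: sin δ = sin ε · sin L_s = sin 23.44° × sin 180.0° = 0.00000, so δ = +0.000°.
cos h₀ = −tan ϕ · tan δ = −tan(-21.0°) × tan(+0.000°) = 0.0000, so h₀ = 1.5708 rad = 90.00°.

h₀ = 1.57 rad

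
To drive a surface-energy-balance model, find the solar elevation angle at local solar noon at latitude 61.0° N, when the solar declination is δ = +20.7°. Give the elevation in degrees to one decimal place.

At local noon the hour angle is zero, so the zenith angle equals |φ − δ| = |+61.0° − (+20.700°)| = 40.300°.
Elevation = 90° − 40.300° = 49.7°.

49.7°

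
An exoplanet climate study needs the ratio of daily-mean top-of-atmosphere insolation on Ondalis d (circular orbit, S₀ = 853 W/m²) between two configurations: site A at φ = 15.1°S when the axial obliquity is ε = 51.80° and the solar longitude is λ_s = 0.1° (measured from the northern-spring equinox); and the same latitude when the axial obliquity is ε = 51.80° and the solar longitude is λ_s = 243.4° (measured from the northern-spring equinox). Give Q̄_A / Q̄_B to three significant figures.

— Configuration A (φ=-15.1°):
Solar declination: sin δ = sin ε · sin λ_s = sin 51.80° × sin 0.1° = 0.00137, so δ = +0.079°.
cos H₀ = −tan(-15.1°) tan(+0.079°) = 0.0004, H₀ = 1.5704 rad.
Bracket: H₀ sin φ sin δ + cos φ cos δ sin H₀ = 1.5704×-0.26050×0.00137 + 0.96547×1.00000×1.00000 = -0.000560 + 0.965470 = 0.964910.
Q̄ = (S₀/π) × [bracket] = (853/π) × 0.964910 = 261.99 W/m².
— Configuration B (φ=-15.1°):
Solar declination: sin δ = sin ε · sin λ_s = sin 51.80° × sin 243.4° = -0.70268, so δ = -44.642°.
cos H₀ = −tan(-15.1°) tan(-44.642°) = -0.2665, H₀ = 1.8405 rad.
Bracket: H₀ sin φ sin δ + cos φ cos δ sin H₀ = 1.8405×-0.26050×-0.70268 + 0.96547×0.71151×0.96384 = 0.336900 + 0.662102 = 0.999002.
Q̄ = (S₀/π) × [bracket] = (853/π) × 0.999002 = 271.25 W/m².
Ratio Q̄_A / Q̄_B = 261.99 / 271.25 = 0.9659.

Q̄_A / Q̄_B ≈ 0.966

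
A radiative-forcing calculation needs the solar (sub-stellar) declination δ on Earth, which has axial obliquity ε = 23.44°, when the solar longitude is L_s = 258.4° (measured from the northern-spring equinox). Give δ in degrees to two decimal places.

δ = -22.93°

sin δ = sin ε · sin L_s = sin 23.44° × sin 258.4° = -0.389664.
δ = arcsin(-0.389664) = -22.93°.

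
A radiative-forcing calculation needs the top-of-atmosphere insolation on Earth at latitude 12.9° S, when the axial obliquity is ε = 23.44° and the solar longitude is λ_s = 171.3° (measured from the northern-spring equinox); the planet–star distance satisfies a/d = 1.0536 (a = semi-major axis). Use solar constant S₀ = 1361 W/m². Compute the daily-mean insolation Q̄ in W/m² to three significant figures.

Solar declination: sin δ = sin ε · sin λ_s = sin 23.44° × sin 171.3° = 0.06017, so δ = +3.450°.
cos H₀ = −tan(-12.9°) tan(+3.450°) = 0.0138, H₀ = 1.5570 rad.
Bracket: H₀ sin φ sin δ + cos φ cos δ sin H₀ = 1.5570×-0.22325×0.06017 + 0.97476×0.99819×0.99990 = -0.020915 + 0.972898 = 0.951983.
Inverse-square distance factor (a/d)² = 1.0536² = 1.110073.
Q̄ = (S₀/π) × 1.110073 × [bracket] = (1361/π) × 1.110073 × 0.951983 = 457.8 W/m².

Q̄ ≈ 458 W/m²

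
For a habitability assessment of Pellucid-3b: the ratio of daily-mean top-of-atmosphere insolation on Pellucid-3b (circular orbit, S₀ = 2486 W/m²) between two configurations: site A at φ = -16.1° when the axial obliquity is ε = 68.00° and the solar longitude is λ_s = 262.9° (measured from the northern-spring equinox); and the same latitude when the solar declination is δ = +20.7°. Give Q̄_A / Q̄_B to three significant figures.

— Configuration A (φ=-16.1°):
Solar declination: sin δ = sin ε · sin λ_s = sin 68.00° × sin 262.9° = -0.92007, so δ = -66.937°.
cos H₀ = −tan(-16.1°) tan(-66.937°) = -0.6779, H₀ = 2.3157 rad.
Bracket: H₀ sin φ sin δ + cos φ cos δ sin H₀ = 2.3157×-0.27731×-0.92007 + 0.96078×0.39174×0.73515 = 0.590838 + 0.276693 = 0.867531.
Q̄ = (S₀/π) × [bracket] = (2486/π) × 0.867531 = 686.49 W/m².
— Configuration B (φ=-16.1°):
cos H₀ = −tan(-16.1°) tan(+20.700°) = 0.1091, H₀ = 1.4615 rad.
Bracket: H₀ sin φ sin δ + cos φ cos δ sin H₀ = 1.4615×-0.27731×0.35347 + 0.96078×0.93544×0.99403 = -0.143257 + 0.893386 = 0.750129.
Q̄ = (S₀/π) × [bracket] = (2486/π) × 0.750129 = 593.59 W/m².
Ratio Q̄_A / Q̄_B = 686.49 / 593.59 = 1.157.

Q̄_A / Q̄_B ≈ 1.16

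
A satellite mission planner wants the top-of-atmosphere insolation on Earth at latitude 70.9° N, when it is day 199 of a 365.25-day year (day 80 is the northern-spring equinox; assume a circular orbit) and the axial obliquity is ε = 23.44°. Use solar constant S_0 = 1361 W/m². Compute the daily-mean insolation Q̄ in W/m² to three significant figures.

Q̄ ≈ 455 W/m²

Solar longitude: L_s = 360° × (199 − 80)/365.25 = 117.290°.
sin δ = sin 23.44° × sin 117.290° = 0.35352, so δ = +20.702°.
cos h₀ = −tan(+70.9°) tan(+20.702°) = -1.0914 ≤ −1 ⇒ polar day, h₀ = π.
Bracket: h₀ sin ϕ sin δ + cos ϕ cos δ sin h₀ = 3.1416×0.94495×0.35352 + 0.32722×0.93543×0.00000 = 1.049479 + 0.000000 = 1.049479.
Q̄ = (S_0/π) × [bracket] = (1361/π) × 1.049479 = 454.7 W/m².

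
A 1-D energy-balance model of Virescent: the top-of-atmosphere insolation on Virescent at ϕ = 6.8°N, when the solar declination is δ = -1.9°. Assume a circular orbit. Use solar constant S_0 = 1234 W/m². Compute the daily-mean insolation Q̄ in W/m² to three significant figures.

Q̄ ≈ 387 W/m²

cos h₀ = −tan(+6.8°) tan(-1.900°) = 0.0040, h₀ = 1.5668 rad.
Bracket: h₀ sin ϕ sin δ + cos ϕ cos δ sin h₀ = 1.5668×0.11840×-0.03316 + 0.99297×0.99945×0.99999 = -0.006151 + 0.992414 = 0.986263.
Q̄ = (S_0/π) × [bracket] = (1234/π) × 0.986263 = 387.4 W/m².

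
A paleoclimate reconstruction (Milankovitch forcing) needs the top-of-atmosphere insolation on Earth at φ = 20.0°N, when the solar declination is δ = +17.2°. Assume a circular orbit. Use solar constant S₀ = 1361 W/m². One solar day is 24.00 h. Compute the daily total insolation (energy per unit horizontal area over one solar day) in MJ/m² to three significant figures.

cos H₀ = −tan(+20.0°) tan(+17.200°) = -0.1127, H₀ = 1.6837 rad.
Bracket: H₀ sin φ sin δ + cos φ cos δ sin H₀ = 1.6837×0.34202×0.29571 + 0.93969×0.95528×0.99363 = 0.170287 + 0.891949 = 1.062236.
Q̄ = (S₀/π) × [bracket] = (1361/π) × 1.062236 = 460.18 W/m².
Daily total = Q̄ × 24.00 h × 3600 s/h = 460.18 × 24.00 × 3600 / 10⁶ = 39.76 MJ/m².

39.8 MJ/m²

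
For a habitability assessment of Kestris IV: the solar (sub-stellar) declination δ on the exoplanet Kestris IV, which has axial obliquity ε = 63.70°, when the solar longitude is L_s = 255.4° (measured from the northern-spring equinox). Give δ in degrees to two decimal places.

δ = -60.17°

sin δ = sin ε · sin L_s = sin 63.70° × sin 255.4° = -0.867538.
δ = arcsin(-0.867538) = -60.17°.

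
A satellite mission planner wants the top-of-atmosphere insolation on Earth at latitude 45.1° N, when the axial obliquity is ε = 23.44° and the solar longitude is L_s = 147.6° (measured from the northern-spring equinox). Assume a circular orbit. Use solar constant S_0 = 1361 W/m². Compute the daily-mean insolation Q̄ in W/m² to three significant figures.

Q̄ ≈ 409 W/m²

Solar declination: sin δ = sin ε · sin L_s = sin 23.44° × sin 147.6° = 0.21315, so δ = +12.307°.
cos h₀ = −tan(+45.1°) tan(+12.307°) = -0.2189, h₀ = 1.7915 rad.
Bracket: h₀ sin ϕ sin δ + cos ϕ cos δ sin h₀ = 1.7915×0.70834×0.21315 + 0.70587×0.97702×0.97574 = 0.270485 + 0.672918 = 0.943403.
Q̄ = (S_0/π) × [bracket] = (1361/π) × 0.943403 = 408.7 W/m².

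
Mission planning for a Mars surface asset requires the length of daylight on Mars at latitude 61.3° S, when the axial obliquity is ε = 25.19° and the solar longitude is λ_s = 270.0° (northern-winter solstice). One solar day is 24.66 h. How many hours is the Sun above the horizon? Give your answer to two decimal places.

20.44 h

Solar declination: sin δ = sin ε · sin λ_s = sin 25.19° × sin 270.0° = -0.42562, so δ = -25.190°.
cos H₀ = −tan φ · tan δ = −tan(-61.3°) × tan(-25.190°) = -0.8591, so H₀ = 2.6043 rad = 149.22°.
Daylight = 2H₀/(2π) × 24.66 h = (2.6043/π) × 24.66 = 20.44 h.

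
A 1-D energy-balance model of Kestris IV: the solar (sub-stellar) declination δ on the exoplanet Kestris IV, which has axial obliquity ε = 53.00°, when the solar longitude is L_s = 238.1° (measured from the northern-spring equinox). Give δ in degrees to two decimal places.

sin δ = sin ε · sin L_s = sin 53.00° × sin 238.1° = -0.678019.
δ = arcsin(-0.678019) = -42.69°.

δ = -42.69°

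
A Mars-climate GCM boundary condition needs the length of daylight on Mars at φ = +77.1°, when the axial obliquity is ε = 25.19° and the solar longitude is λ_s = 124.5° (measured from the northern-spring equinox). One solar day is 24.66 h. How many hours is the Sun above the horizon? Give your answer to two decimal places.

Solar declination: sin δ = sin ε · sin λ_s = sin 25.19° × sin 124.5° = 0.35077, so δ = +20.534°.
Sunrise equation: cos H₀ = −tan φ · tan δ = -1.6354 ≤ −1, so the Sun never sets (polar day) and H₀ = π.
Daylight = 2H₀/(2π) × 24.66 h = (3.1416/π) × 24.66 = 24.66 h.

24.66 h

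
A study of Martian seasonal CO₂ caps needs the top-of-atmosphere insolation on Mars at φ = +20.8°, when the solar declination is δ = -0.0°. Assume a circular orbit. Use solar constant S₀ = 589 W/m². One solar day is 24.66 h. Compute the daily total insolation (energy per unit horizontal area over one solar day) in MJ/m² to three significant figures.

15.6 MJ/m²

cos H₀ = −tan(+20.8°) tan(-0.000°) = 0.0000, H₀ = 1.5708 rad.
Bracket: H₀ sin φ sin δ + cos φ cos δ sin H₀ = 1.5708×0.35511×-0.00000 + 0.93483×1.00000×1.00000 = -0.000000 + 0.934830 = 0.934830.
Q̄ = (S₀/π) × [bracket] = (589/π) × 0.934830 = 175.27 W/m².
Daily total = Q̄ × 24.66 h × 3600 s/h = 175.27 × 24.66 × 3600 / 10⁶ = 15.56 MJ/m².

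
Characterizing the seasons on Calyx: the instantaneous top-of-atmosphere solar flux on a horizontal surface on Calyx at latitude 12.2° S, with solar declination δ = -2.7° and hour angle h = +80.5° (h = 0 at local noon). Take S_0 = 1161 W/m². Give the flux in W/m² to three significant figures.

cos θ_z = sin ϕ sin δ + cos ϕ cos δ cos h = 0.009955 + 0.161141 = 0.171096.
Flux = S_0 · cos θ_z = 1161 × 0.171096 = 198.6 W/m².

199 W/m²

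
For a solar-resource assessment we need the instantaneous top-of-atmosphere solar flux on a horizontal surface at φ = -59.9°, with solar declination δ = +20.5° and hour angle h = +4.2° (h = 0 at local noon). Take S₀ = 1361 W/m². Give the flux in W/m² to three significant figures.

cos θ_z = sin φ sin δ + cos φ cos δ cos h = -0.302982 + 0.468490 = 0.165508.
Flux = S₀ · cos θ_z = 1361 × 0.165508 = 225.3 W/m².

225 W/m²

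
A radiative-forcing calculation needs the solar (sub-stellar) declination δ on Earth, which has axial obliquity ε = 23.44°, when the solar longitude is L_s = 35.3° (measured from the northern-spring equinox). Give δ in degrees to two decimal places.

δ = +13.29°

sin δ = sin ε · sin L_s = sin 23.44° × sin 35.3° = 0.229865.
δ = arcsin(0.229865) = +13.29°.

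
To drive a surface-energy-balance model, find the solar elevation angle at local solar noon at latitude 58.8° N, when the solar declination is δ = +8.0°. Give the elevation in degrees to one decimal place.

39.2°

At local noon the hour angle is zero, so the zenith angle equals |ϕ − δ| = |+58.8° − (+8.000°)| = 50.800°.
Elevation = 90° − 50.800° = 39.2°.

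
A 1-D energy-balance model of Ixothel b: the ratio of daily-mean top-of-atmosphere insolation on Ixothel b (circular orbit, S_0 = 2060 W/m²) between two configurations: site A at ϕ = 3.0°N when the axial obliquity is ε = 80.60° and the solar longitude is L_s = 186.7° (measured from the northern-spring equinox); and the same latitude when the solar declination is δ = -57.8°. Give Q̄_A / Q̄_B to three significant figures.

Q̄_A / Q̄_B ≈ 2.12

— Configuration A (ϕ=+3.0°):
Solar declination: sin δ = sin ε · sin L_s = sin 80.60° × sin 186.7° = -0.11510, so δ = -6.610°.
cos h₀ = −tan(+3.0°) tan(-6.610°) = 0.0061, h₀ = 1.5647 rad.
Bracket: h₀ sin ϕ sin δ + cos ϕ cos δ sin h₀ = 1.5647×0.05234×-0.11510 + 0.99863×0.99335×0.99998 = -0.009426 + 0.991969 = 0.982543.
Q̄ = (S_0/π) × [bracket] = (2060/π) × 0.982543 = 644.27 W/m².
— Configuration B (ϕ=+3.0°):
cos h₀ = −tan(+3.0°) tan(-57.800°) = 0.0832, h₀ = 1.4875 rad.
Bracket: h₀ sin ϕ sin δ + cos ϕ cos δ sin h₀ = 1.4875×0.05234×-0.84619 + 0.99863×0.53288×0.99653 = -0.065881 + 0.530303 = 0.464422.
Q̄ = (S_0/π) × [bracket] = (2060/π) × 0.464422 = 304.53 W/m².
Ratio Q̄_A / Q̄_B = 644.27 / 304.53 = 2.116.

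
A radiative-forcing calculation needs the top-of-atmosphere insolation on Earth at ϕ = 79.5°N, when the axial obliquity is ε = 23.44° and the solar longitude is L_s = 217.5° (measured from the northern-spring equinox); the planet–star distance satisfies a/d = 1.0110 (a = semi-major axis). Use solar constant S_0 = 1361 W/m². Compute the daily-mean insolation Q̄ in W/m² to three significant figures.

Q̄ ≈ 0.00 W/m²

Solar declination: sin δ = sin ε · sin L_s = sin 23.44° × sin 217.5° = -0.24216, so δ = -14.014°.
cos h₀ = −tan(+79.5°) tan(-14.014°) = 1.3466 ≥ 1 ⇒ polar night, h₀ = 0 and Q̄ = 0.
Inverse-square distance factor (a/d)² = 1.0110² = 1.022121.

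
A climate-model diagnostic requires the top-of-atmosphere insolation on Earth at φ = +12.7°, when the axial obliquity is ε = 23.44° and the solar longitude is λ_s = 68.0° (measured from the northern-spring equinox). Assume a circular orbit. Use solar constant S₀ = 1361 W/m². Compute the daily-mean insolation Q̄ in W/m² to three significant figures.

Q̄ ≈ 450 W/m²

Solar declination: sin δ = sin ε · sin λ_s = sin 23.44° × sin 68.0° = 0.36882, so δ = +21.643°.
cos H₀ = −tan(+12.7°) tan(+21.643°) = -0.0894, H₀ = 1.6603 rad.
Bracket: H₀ sin φ sin δ + cos φ cos δ sin H₀ = 1.6603×0.21985×0.36882 + 0.97553×0.92950×0.99599 = 0.134626 + 0.903119 = 1.037745.
Q̄ = (S₀/π) × [bracket] = (1361/π) × 1.037745 = 449.6 W/m².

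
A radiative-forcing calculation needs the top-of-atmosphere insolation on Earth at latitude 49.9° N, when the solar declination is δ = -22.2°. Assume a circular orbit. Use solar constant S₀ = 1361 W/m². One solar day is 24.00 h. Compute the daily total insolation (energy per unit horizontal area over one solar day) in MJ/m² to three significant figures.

8.01 MJ/m²

cos H₀ = −tan(+49.9°) tan(-22.200°) = 0.4846, H₀ = 1.0649 rad.
Bracket: H₀ sin φ sin δ + cos φ cos δ sin H₀ = 1.0649×0.76492×-0.37784 + 0.64412×0.92587×0.87472 = -0.307775 + 0.521658 = 0.213883.
Q̄ = (S₀/π) × [bracket] = (1361/π) × 0.213883 = 92.658 W/m².
Daily total = Q̄ × 24.00 h × 3600 s/h = 92.658 × 24.00 × 3600 / 10⁶ = 8.006 MJ/m².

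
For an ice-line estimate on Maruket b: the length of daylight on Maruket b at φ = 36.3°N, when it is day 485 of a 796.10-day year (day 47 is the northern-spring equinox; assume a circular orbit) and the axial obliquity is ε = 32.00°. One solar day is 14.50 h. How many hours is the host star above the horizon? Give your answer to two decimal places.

Solar longitude: λ_s = 360° × (485 − 47)/796.10 = 198.066°.
sin δ = sin 32.00° × sin 198.066° = -0.16433, so δ = -9.458°.
cos H₀ = −tan φ · tan δ = −tan(+36.3°) × tan(-9.458°) = 0.1224, so H₀ = 1.4481 rad = 82.97°.
Daylight = 2H₀/(2π) × 14.50 h = (1.4481/π) × 14.50 = 6.68 h.

6.68 h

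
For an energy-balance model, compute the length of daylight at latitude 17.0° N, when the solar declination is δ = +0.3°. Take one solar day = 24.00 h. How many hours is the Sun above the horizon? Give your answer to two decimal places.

12.01 h

cos H₀ = −tan φ · tan δ = −tan(+17.0°) × tan(+0.300°) = -0.0016, so H₀ = 1.5724 rad = 90.09°.
Daylight = 2H₀/(2π) × 24.00 h = (1.5724/π) × 24.00 = 12.01 h.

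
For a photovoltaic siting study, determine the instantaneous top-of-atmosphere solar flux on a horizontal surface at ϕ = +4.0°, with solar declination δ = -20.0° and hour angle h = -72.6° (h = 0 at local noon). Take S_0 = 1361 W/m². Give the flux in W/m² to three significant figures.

cos θ_z = sin ϕ sin δ + cos ϕ cos δ cos h = -0.023858 + 0.280322 = 0.256464.
Flux = S_0 · cos θ_z = 1361 × 0.256464 = 349.0 W/m².

349 W/m²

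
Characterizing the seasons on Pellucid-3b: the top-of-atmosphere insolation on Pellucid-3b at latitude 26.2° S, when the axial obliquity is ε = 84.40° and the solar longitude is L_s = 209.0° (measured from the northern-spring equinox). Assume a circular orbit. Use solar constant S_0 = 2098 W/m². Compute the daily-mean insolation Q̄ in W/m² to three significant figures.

Q̄ ≈ 768 W/m²

Solar declination: sin δ = sin ε · sin L_s = sin 84.40° × sin 209.0° = -0.48250, so δ = -28.849°.
cos h₀ = −tan(-26.2°) tan(-28.849°) = -0.2711, h₀ = 1.8453 rad.
Bracket: h₀ sin ϕ sin δ + cos ϕ cos δ sin h₀ = 1.8453×-0.44151×-0.48250 + 0.89726×0.87590×0.96256 = 0.393102 + 0.756486 = 1.149588.
Q̄ = (S_0/π) × [bracket] = (2098/π) × 1.149588 = 767.7 W/m².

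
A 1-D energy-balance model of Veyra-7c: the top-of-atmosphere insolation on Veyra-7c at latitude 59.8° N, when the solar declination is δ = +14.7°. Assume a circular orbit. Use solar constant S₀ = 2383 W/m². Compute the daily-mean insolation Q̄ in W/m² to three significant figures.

Q̄ ≈ 669 W/m²

cos H₀ = −tan(+59.8°) tan(+14.700°) = -0.4508, H₀ = 2.0384 rad.
Bracket: H₀ sin φ sin δ + cos φ cos δ sin H₀ = 2.0384×0.86427×0.25376 + 0.50302×0.96727×0.89265 = 0.447056 + 0.434324 = 0.881380.
Q̄ = (S₀/π) × [bracket] = (2383/π) × 0.881380 = 668.6 W/m².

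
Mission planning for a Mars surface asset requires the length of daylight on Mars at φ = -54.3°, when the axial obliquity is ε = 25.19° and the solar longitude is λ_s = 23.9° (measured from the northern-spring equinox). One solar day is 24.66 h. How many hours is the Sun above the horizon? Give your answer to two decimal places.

Solar declination: sin δ = sin ε · sin λ_s = sin 25.19° × sin 23.9° = 0.17244, so δ = +9.930°.
cos H₀ = −tan φ · tan δ = −tan(-54.3°) × tan(+9.930°) = 0.2436, so H₀ = 1.3247 rad = 75.90°.
Daylight = 2H₀/(2π) × 24.66 h = (1.3247/π) × 24.66 = 10.40 h.

10.40 h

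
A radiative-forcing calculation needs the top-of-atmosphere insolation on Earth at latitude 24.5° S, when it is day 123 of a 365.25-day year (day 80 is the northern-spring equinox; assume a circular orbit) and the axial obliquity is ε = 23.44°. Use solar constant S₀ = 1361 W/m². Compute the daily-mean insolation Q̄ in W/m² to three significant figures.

Solar longitude: λ_s = 360° × (123 − 80)/365.25 = 42.382°.
sin δ = sin 23.44° × sin 42.382° = 0.26814, so δ = +15.553°.
cos H₀ = −tan(-24.5°) tan(+15.553°) = 0.1268, H₀ = 1.4436 rad.
Bracket: H₀ sin φ sin δ + cos φ cos δ sin H₀ = 1.4436×-0.41469×0.26814 + 0.90996×0.96338×0.99192 = -0.160521 + 0.869554 = 0.709033.
Q̄ = (S₀/π) × [bracket] = (1361/π) × 0.709033 = 307.2 W/m².

Q̄ ≈ 307 W/m²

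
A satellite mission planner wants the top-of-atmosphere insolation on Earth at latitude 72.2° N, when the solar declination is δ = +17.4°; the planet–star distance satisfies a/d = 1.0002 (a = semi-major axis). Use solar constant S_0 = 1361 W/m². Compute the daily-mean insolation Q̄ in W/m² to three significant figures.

Q̄ ≈ 388 W/m²

cos h₀ = −tan(+72.2°) tan(+17.400°) = -0.9761, h₀ = 2.9224 rad.
Bracket: h₀ sin ϕ sin δ + cos ϕ cos δ sin h₀ = 2.9224×0.95213×0.29904 + 0.30570×0.95424×0.21747 = 0.832080 + 0.063438 = 0.895518.
Inverse-square distance factor (a/d)² = 1.0002² = 1.000400.
Q̄ = (S_0/π) × 1.000400 × [bracket] = (1361/π) × 1.000400 × 0.895518 = 388.1 W/m².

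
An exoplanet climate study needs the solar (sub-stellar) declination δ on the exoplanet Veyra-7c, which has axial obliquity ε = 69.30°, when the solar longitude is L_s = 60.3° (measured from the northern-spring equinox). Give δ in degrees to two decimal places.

δ = +54.35°

sin δ = sin ε · sin L_s = sin 69.30° × sin 60.3° = 0.812556.
δ = arcsin(0.812556) = +54.35°.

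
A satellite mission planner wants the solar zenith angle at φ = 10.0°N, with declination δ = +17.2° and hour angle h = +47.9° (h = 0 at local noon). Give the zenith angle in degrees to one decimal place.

cos θ_z = sin φ sin δ + cos φ cos δ cos h = 0.051349 + 0.630714 = 0.682063.
θ_z = arccos(0.682063) = 47.0°.

θ_z = 47.0°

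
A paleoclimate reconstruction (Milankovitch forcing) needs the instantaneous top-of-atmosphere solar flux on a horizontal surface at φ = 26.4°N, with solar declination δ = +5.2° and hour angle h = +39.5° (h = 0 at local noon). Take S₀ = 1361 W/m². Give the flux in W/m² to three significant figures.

992 W/m²

cos θ_z = sin φ sin δ + cos φ cos δ cos h = 0.040298 + 0.688309 = 0.728607.
Flux = S₀ · cos θ_z = 1361 × 0.728607 = 991.6 W/m².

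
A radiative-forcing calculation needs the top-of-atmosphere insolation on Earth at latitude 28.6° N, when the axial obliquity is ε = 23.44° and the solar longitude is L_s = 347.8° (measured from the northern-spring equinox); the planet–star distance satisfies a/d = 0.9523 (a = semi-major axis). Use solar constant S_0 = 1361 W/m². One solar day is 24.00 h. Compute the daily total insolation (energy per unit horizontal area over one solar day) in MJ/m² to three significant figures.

Solar declination: sin δ = sin ε · sin L_s = sin 23.44° × sin 347.8° = -0.08406, so δ = -4.822°.
cos h₀ = −tan(+28.6°) tan(-4.822°) = 0.0460, h₀ = 1.5248 rad.
Bracket: h₀ sin ϕ sin δ + cos ϕ cos δ sin h₀ = 1.5248×0.47869×-0.08406 + 0.87798×0.99646×0.99894 = -0.061356 + 0.873945 = 0.812589.
Inverse-square distance factor (a/d)² = 0.9523² = 0.906875.
Q̄ = (S_0/π) × 0.906875 × [bracket] = (1361/π) × 0.906875 × 0.812589 = 319.25 W/m².
Daily total = Q̄ × 24.00 h × 3600 s/h = 319.25 × 24.00 × 3600 / 10⁶ = 27.58 MJ/m².

27.6 MJ/m²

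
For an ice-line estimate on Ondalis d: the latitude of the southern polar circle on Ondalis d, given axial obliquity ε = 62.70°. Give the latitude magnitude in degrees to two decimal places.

27.30°

The polar circle is the lowest latitude that experiences at least one full rotation of continuous darkness at the northern-summer solstice; it lies at |ϕ| = 90° − ε = 90° − 62.70° = 27.30°.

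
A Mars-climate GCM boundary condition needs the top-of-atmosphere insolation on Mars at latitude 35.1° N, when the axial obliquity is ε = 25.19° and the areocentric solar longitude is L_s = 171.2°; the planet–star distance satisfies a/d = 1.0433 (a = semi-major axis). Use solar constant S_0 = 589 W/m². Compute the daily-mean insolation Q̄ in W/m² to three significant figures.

Q̄ ≈ 179 W/m²

sin δ = sin 25.19° × sin 171.2° = 0.06511, so δ = +3.733°.
cos h₀ = −tan(+35.1°) tan(+3.733°) = -0.0459, h₀ = 1.6167 rad.
Bracket: h₀ sin ϕ sin δ + cos ϕ cos δ sin h₀ = 1.6167×0.57501×0.06511 + 0.81815×0.99788×0.99895 = 0.060527 + 0.815558 = 0.876085.
Inverse-square distance factor (a/d)² = 1.0433² = 1.088475.
Q̄ = (S_0/π) × 1.088475 × [bracket] = (589/π) × 1.088475 × 0.876085 = 178.8 W/m².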